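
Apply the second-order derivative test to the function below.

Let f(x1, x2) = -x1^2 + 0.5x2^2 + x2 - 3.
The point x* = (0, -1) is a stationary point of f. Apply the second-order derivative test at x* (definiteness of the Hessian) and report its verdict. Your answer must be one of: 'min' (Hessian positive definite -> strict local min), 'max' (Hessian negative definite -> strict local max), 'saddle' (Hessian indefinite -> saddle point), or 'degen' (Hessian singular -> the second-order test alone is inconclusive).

Compute the Hessian H = grad^2 f:
  H = [[-2, 0], [0, 1]]
Verify stationarity: grad f(x*) = H x* + g = (0, 0).
Eigenvalues of H: -2, 1.
Eigenvalues have mixed signs, so H is indefinite -> x* is a saddle point.

saddle


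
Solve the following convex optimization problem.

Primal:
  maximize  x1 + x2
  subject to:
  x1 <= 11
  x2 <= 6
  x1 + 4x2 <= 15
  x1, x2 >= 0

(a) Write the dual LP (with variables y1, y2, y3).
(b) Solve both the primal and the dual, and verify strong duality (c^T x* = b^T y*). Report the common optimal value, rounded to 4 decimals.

The standard primal-dual pair for 'max c^T x s.t. A x <= b, x >= 0' is:
  Dual:  min b^T y  s.t.  A^T y >= c,  y >= 0.

So the dual LP is:
  minimize  11y1 + 6y2 + 15y3
  subject to:
    y1 + y3 >= 1
    y2 + 4y3 >= 1
    y1, y2, y3 >= 0

Solving the primal: x* = (11, 1).
  primal value c^T x* = 12.
Solving the dual: y* = (0.75, 0, 0.25).
  dual value b^T y* = 12.
Strong duality: c^T x* = b^T y*. Confirmed.

12


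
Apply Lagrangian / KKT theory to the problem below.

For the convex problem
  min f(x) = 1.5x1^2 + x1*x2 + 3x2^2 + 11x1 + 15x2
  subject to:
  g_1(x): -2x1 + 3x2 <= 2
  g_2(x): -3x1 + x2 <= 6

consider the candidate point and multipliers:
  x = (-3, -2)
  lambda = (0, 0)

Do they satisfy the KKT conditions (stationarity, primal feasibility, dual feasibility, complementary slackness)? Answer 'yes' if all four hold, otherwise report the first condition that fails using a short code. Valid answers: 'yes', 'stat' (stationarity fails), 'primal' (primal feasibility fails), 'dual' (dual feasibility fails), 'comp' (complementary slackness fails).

Gradient of f: grad f(x) = Q x + c = (0, 0)
Constraint values g_i(x) = a_i^T x - b_i:
  g_1((-3, -2)) = -2
  g_2((-3, -2)) = 1
Stationarity residual: grad f(x) + sum_i lambda_i a_i = (0, 0)
  -> stationarity OK
Primal feasibility (all g_i <= 0): FAILS
Dual feasibility (all lambda_i >= 0): OK
Complementary slackness (lambda_i * g_i(x) = 0 for all i): OK

Verdict: the first failing condition is primal_feasibility -> primal.

primal


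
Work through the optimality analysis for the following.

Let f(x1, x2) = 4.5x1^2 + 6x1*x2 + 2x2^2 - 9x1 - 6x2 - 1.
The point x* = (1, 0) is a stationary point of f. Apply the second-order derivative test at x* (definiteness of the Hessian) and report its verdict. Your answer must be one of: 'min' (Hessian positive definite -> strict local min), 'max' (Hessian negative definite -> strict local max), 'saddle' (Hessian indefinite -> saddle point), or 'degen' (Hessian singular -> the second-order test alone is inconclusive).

Compute the Hessian H = grad^2 f:
  H = [[9, 6], [6, 4]]
Verify stationarity: grad f(x*) = H x* + g = (0, 0).
Eigenvalues of H: 0, 13.
H has a zero eigenvalue (singular; positive semidefinite but not definite), so H is neither positive definite, negative definite, nor indefinite. The second-order test alone is inconclusive -> degen.
(Indeed, f is constant along the null direction of H through x*, so x* is not a strict local extremum.)

degen


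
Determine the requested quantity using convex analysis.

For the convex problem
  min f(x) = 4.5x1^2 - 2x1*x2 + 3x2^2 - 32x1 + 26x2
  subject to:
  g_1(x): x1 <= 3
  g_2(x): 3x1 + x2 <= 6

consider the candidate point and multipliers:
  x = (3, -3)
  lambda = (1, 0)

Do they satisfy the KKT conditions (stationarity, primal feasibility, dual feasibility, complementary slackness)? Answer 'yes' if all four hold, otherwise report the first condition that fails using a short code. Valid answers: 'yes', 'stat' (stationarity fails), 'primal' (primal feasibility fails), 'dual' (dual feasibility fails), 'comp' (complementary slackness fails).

Gradient of f: grad f(x) = Q x + c = (1, 2)
Constraint values g_i(x) = a_i^T x - b_i:
  g_1((3, -3)) = 0
  g_2((3, -3)) = 0
Stationarity residual: grad f(x) + sum_i lambda_i a_i = (2, 2)
  -> stationarity FAILS
Primal feasibility (all g_i <= 0): OK
Dual feasibility (all lambda_i >= 0): OK
Complementary slackness (lambda_i * g_i(x) = 0 for all i): OK

Verdict: the first failing condition is stationarity -> stat.

stat


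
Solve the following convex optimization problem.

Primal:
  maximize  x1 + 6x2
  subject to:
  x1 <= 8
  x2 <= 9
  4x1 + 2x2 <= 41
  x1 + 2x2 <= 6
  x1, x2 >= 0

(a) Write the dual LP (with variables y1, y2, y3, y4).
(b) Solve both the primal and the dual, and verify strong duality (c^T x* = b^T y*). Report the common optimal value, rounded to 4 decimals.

The standard primal-dual pair for 'max c^T x s.t. A x <= b, x >= 0' is:
  Dual:  min b^T y  s.t.  A^T y >= c,  y >= 0.

So the dual LP is:
  minimize  8y1 + 9y2 + 41y3 + 6y4
  subject to:
    y1 + 4y3 + y4 >= 1
    y2 + 2y3 + 2y4 >= 6
    y1, y2, y3, y4 >= 0

Solving the primal: x* = (0, 3).
  primal value c^T x* = 18.
Solving the dual: y* = (0, 0, 0, 3).
  dual value b^T y* = 18.
Strong duality: c^T x* = b^T y*. Confirmed.

18


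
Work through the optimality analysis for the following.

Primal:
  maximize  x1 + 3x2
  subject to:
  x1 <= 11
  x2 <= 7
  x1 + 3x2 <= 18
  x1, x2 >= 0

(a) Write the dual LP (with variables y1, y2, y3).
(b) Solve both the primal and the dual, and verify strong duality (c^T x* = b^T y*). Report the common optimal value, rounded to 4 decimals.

The standard primal-dual pair for 'max c^T x s.t. A x <= b, x >= 0' is:
  Dual:  min b^T y  s.t.  A^T y >= c,  y >= 0.

So the dual LP is:
  minimize  11y1 + 7y2 + 18y3
  subject to:
    y1 + y3 >= 1
    y2 + 3y3 >= 3
    y1, y2, y3 >= 0

Solving the primal: x* = (0, 6).
  primal value c^T x* = 18.
Solving the dual: y* = (0, 0, 1).
  dual value b^T y* = 18.
Strong duality: c^T x* = b^T y*. Confirmed.

18


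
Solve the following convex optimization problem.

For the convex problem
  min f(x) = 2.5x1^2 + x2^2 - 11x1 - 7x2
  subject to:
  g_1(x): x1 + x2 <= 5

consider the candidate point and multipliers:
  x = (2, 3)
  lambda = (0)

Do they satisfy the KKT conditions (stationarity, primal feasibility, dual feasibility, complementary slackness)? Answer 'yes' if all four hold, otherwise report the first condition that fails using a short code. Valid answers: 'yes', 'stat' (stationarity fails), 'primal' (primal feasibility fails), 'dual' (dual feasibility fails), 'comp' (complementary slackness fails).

Gradient of f: grad f(x) = Q x + c = (-1, -1)
Constraint values g_i(x) = a_i^T x - b_i:
  g_1((2, 3)) = 0
Stationarity residual: grad f(x) + sum_i lambda_i a_i = (-1, -1)
  -> stationarity FAILS
Primal feasibility (all g_i <= 0): OK
Dual feasibility (all lambda_i >= 0): OK
Complementary slackness (lambda_i * g_i(x) = 0 for all i): OK

Verdict: the first failing condition is stationarity -> stat.

stat


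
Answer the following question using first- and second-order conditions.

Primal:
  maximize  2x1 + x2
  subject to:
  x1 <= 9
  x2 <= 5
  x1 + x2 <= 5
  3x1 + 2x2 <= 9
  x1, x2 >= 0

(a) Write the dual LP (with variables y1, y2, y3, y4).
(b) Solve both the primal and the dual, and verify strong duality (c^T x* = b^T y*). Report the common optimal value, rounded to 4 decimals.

The standard primal-dual pair for 'max c^T x s.t. A x <= b, x >= 0' is:
  Dual:  min b^T y  s.t.  A^T y >= c,  y >= 0.

So the dual LP is:
  minimize  9y1 + 5y2 + 5y3 + 9y4
  subject to:
    y1 + y3 + 3y4 >= 2
    y2 + y3 + 2y4 >= 1
    y1, y2, y3, y4 >= 0

Solving the primal: x* = (3, 0).
  primal value c^T x* = 6.
Solving the dual: y* = (0, 0, 0, 0.6667).
  dual value b^T y* = 6.
Strong duality: c^T x* = b^T y*. Confirmed.

6


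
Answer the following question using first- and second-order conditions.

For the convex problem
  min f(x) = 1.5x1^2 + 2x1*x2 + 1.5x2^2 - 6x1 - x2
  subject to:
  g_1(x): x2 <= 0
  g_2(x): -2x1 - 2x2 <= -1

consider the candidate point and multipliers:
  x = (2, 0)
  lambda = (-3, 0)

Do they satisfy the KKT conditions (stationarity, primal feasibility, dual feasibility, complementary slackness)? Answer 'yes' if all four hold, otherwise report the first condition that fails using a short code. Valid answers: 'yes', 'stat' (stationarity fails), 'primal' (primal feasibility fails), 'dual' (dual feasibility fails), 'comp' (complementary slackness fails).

Gradient of f: grad f(x) = Q x + c = (0, 3)
Constraint values g_i(x) = a_i^T x - b_i:
  g_1((2, 0)) = 0
  g_2((2, 0)) = -3
Stationarity residual: grad f(x) + sum_i lambda_i a_i = (0, 0)
  -> stationarity OK
Primal feasibility (all g_i <= 0): OK
Dual feasibility (all lambda_i >= 0): FAILS
Complementary slackness (lambda_i * g_i(x) = 0 for all i): OK

Verdict: the first failing condition is dual_feasibility -> dual.

dual


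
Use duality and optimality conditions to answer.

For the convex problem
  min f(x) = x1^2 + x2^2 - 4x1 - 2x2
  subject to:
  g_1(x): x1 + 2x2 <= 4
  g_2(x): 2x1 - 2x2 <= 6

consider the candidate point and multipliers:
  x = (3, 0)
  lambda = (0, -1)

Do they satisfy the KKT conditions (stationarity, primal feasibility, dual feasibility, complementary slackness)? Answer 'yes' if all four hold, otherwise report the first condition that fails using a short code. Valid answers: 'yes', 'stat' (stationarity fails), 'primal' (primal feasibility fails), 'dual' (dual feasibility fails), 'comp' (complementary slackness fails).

Gradient of f: grad f(x) = Q x + c = (2, -2)
Constraint values g_i(x) = a_i^T x - b_i:
  g_1((3, 0)) = -1
  g_2((3, 0)) = 0
Stationarity residual: grad f(x) + sum_i lambda_i a_i = (0, 0)
  -> stationarity OK
Primal feasibility (all g_i <= 0): OK
Dual feasibility (all lambda_i >= 0): FAILS
Complementary slackness (lambda_i * g_i(x) = 0 for all i): OK

Verdict: the first failing condition is dual_feasibility -> dual.

dual


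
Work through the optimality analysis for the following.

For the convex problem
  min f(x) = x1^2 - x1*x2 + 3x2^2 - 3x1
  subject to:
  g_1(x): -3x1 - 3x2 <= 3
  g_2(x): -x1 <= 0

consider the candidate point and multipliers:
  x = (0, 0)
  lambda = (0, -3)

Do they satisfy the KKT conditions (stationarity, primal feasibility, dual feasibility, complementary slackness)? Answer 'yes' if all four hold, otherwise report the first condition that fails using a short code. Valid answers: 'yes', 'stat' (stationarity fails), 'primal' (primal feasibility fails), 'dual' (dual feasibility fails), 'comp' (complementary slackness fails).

Gradient of f: grad f(x) = Q x + c = (-3, 0)
Constraint values g_i(x) = a_i^T x - b_i:
  g_1((0, 0)) = -3
  g_2((0, 0)) = 0
Stationarity residual: grad f(x) + sum_i lambda_i a_i = (0, 0)
  -> stationarity OK
Primal feasibility (all g_i <= 0): OK
Dual feasibility (all lambda_i >= 0): FAILS
Complementary slackness (lambda_i * g_i(x) = 0 for all i): OK

Verdict: the first failing condition is dual_feasibility -> dual.

dual


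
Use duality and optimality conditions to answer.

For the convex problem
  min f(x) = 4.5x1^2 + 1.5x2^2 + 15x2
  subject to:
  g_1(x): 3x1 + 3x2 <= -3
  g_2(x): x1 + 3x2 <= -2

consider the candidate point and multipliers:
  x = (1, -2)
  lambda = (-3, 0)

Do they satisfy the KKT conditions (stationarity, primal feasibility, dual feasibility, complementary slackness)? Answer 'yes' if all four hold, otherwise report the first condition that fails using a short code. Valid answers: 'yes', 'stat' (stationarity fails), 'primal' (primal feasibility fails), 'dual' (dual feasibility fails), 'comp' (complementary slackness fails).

Gradient of f: grad f(x) = Q x + c = (9, 9)
Constraint values g_i(x) = a_i^T x - b_i:
  g_1((1, -2)) = 0
  g_2((1, -2)) = -3
Stationarity residual: grad f(x) + sum_i lambda_i a_i = (0, 0)
  -> stationarity OK
Primal feasibility (all g_i <= 0): OK
Dual feasibility (all lambda_i >= 0): FAILS
Complementary slackness (lambda_i * g_i(x) = 0 for all i): OK

Verdict: the first failing condition is dual_feasibility -> dual.

dual


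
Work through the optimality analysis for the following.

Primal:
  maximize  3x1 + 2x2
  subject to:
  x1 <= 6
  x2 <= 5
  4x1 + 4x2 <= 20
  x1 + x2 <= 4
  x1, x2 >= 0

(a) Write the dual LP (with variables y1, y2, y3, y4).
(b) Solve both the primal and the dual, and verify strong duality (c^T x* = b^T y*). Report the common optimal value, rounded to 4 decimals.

The standard primal-dual pair for 'max c^T x s.t. A x <= b, x >= 0' is:
  Dual:  min b^T y  s.t.  A^T y >= c,  y >= 0.

So the dual LP is:
  minimize  6y1 + 5y2 + 20y3 + 4y4
  subject to:
    y1 + 4y3 + y4 >= 3
    y2 + 4y3 + y4 >= 2
    y1, y2, y3, y4 >= 0

Solving the primal: x* = (4, 0).
  primal value c^T x* = 12.
Solving the dual: y* = (0, 0, 0, 3).
  dual value b^T y* = 12.
Strong duality: c^T x* = b^T y*. Confirmed.

12


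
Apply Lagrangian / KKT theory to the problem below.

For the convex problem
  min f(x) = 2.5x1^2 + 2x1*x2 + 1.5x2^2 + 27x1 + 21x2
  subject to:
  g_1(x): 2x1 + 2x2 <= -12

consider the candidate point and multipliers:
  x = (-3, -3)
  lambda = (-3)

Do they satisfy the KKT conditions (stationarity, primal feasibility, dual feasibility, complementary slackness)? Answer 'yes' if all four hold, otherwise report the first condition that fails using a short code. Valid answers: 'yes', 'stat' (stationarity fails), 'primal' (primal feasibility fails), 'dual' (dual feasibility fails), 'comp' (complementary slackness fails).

Gradient of f: grad f(x) = Q x + c = (6, 6)
Constraint values g_i(x) = a_i^T x - b_i:
  g_1((-3, -3)) = 0
Stationarity residual: grad f(x) + sum_i lambda_i a_i = (0, 0)
  -> stationarity OK
Primal feasibility (all g_i <= 0): OK
Dual feasibility (all lambda_i >= 0): FAILS
Complementary slackness (lambda_i * g_i(x) = 0 for all i): OK

Verdict: the first failing condition is dual_feasibility -> dual.

dual


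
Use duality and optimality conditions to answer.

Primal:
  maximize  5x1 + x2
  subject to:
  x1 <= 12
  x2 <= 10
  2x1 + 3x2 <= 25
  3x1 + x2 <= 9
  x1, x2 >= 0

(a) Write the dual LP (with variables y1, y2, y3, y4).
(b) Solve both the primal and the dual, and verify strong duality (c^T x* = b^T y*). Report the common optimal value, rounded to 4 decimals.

The standard primal-dual pair for 'max c^T x s.t. A x <= b, x >= 0' is:
  Dual:  min b^T y  s.t.  A^T y >= c,  y >= 0.

So the dual LP is:
  minimize  12y1 + 10y2 + 25y3 + 9y4
  subject to:
    y1 + 2y3 + 3y4 >= 5
    y2 + 3y3 + y4 >= 1
    y1, y2, y3, y4 >= 0

Solving the primal: x* = (3, 0).
  primal value c^T x* = 15.
Solving the dual: y* = (0, 0, 0, 1.6667).
  dual value b^T y* = 15.
Strong duality: c^T x* = b^T y*. Confirmed.

15


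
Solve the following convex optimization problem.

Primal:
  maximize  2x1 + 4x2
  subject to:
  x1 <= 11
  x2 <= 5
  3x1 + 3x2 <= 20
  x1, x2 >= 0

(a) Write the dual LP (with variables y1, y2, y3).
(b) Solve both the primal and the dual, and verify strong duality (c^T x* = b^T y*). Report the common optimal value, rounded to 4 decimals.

The standard primal-dual pair for 'max c^T x s.t. A x <= b, x >= 0' is:
  Dual:  min b^T y  s.t.  A^T y >= c,  y >= 0.

So the dual LP is:
  minimize  11y1 + 5y2 + 20y3
  subject to:
    y1 + 3y3 >= 2
    y2 + 3y3 >= 4
    y1, y2, y3 >= 0

Solving the primal: x* = (1.6667, 5).
  primal value c^T x* = 23.3333.
Solving the dual: y* = (0, 2, 0.6667).
  dual value b^T y* = 23.3333.
Strong duality: c^T x* = b^T y*. Confirmed.

23.3333


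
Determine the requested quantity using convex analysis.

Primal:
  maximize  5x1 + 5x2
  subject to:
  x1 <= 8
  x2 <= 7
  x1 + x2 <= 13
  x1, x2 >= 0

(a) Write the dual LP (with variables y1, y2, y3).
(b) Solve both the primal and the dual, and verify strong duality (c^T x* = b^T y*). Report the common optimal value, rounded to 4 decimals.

The standard primal-dual pair for 'max c^T x s.t. A x <= b, x >= 0' is:
  Dual:  min b^T y  s.t.  A^T y >= c,  y >= 0.

So the dual LP is:
  minimize  8y1 + 7y2 + 13y3
  subject to:
    y1 + y3 >= 5
    y2 + y3 >= 5
    y1, y2, y3 >= 0

Solving the primal: x* = (6, 7).
  primal value c^T x* = 65.
Solving the dual: y* = (0, 0, 5).
  dual value b^T y* = 65.
Strong duality: c^T x* = b^T y*. Confirmed.

65


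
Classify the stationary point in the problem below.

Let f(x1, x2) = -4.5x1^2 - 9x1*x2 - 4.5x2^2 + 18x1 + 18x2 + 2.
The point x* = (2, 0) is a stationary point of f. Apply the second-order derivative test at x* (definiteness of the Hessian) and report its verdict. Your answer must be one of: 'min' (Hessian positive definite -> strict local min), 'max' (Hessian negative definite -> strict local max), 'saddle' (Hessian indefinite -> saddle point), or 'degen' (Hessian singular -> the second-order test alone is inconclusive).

Compute the Hessian H = grad^2 f:
  H = [[-9, -9], [-9, -9]]
Verify stationarity: grad f(x*) = H x* + g = (0, 0).
Eigenvalues of H: -18, 0.
H has a zero eigenvalue (singular; negative semidefinite but not definite), so H is neither positive definite, negative definite, nor indefinite. The second-order test alone is inconclusive -> degen.
(Indeed, f is constant along the null direction of H through x*, so x* is not a strict local extremum.)

degen


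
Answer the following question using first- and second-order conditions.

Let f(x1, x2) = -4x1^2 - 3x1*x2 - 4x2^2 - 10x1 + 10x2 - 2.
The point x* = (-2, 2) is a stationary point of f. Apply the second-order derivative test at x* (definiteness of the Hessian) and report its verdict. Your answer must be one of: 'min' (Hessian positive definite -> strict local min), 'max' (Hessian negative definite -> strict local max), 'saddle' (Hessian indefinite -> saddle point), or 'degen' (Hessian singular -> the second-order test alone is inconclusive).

Compute the Hessian H = grad^2 f:
  H = [[-8, -3], [-3, -8]]
Verify stationarity: grad f(x*) = H x* + g = (0, 0).
Eigenvalues of H: -11, -5.
Both eigenvalues < 0, so H is negative definite -> x* is a strict local max.

max


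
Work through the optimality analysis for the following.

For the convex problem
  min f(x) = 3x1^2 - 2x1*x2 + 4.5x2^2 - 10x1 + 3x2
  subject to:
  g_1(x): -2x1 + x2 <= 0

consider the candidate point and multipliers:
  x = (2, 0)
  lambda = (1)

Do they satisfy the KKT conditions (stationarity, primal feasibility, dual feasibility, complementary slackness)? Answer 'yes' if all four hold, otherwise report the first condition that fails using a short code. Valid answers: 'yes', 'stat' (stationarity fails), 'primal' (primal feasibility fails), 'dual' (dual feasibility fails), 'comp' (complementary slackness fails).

Gradient of f: grad f(x) = Q x + c = (2, -1)
Constraint values g_i(x) = a_i^T x - b_i:
  g_1((2, 0)) = -4
Stationarity residual: grad f(x) + sum_i lambda_i a_i = (0, 0)
  -> stationarity OK
Primal feasibility (all g_i <= 0): OK
Dual feasibility (all lambda_i >= 0): OK
Complementary slackness (lambda_i * g_i(x) = 0 for all i): FAILS

Verdict: the first failing condition is complementary_slackness -> comp.

comp


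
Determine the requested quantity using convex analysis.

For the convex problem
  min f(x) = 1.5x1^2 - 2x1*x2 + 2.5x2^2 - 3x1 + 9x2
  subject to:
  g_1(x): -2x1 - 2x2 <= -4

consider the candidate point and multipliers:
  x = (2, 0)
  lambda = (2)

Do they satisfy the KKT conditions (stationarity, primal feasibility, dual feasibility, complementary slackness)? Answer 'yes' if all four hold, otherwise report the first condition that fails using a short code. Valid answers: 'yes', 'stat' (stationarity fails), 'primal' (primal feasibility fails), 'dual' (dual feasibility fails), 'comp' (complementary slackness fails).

Gradient of f: grad f(x) = Q x + c = (3, 5)
Constraint values g_i(x) = a_i^T x - b_i:
  g_1((2, 0)) = 0
Stationarity residual: grad f(x) + sum_i lambda_i a_i = (-1, 1)
  -> stationarity FAILS
Primal feasibility (all g_i <= 0): OK
Dual feasibility (all lambda_i >= 0): OK
Complementary slackness (lambda_i * g_i(x) = 0 for all i): OK

Verdict: the first failing condition is stationarity -> stat.

stat


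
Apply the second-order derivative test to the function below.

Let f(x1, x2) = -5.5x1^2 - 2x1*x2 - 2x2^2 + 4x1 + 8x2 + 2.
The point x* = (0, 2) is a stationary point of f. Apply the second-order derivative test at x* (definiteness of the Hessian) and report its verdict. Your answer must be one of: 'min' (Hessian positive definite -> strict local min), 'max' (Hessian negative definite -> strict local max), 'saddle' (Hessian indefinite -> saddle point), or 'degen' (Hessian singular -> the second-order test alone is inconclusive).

Compute the Hessian H = grad^2 f:
  H = [[-11, -2], [-2, -4]]
Verify stationarity: grad f(x*) = H x* + g = (0, 0).
Eigenvalues of H: -11.5311, -3.4689.
Both eigenvalues < 0, so H is negative definite -> x* is a strict local max.

max


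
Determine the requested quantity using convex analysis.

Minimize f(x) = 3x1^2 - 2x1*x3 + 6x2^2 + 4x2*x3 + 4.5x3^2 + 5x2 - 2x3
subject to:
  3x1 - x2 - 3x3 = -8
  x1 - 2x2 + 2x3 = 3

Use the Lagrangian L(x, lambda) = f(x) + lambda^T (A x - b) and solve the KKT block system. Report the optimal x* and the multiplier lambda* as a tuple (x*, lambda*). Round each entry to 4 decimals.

Form the Lagrangian:
  L(x, lambda) = (1/2) x^T Q x + c^T x + lambda^T (A x - b)
Stationarity (grad_x L = 0): Q x + c + A^T lambda = 0.
Primal feasibility: A x = b.

This gives the KKT block system:
  [ Q   A^T ] [ x     ]   [-c ]
  [ A    0  ] [ lambda ] = [ b ]

Solving the linear system:
  x*      = (-1.3537, -0.648, 1.5289)
  lambda* = (3.804, -0.2319)
  f(x*)   = 12.4152

x* = (-1.3537, -0.648, 1.5289), lambda* = (3.804, -0.2319)


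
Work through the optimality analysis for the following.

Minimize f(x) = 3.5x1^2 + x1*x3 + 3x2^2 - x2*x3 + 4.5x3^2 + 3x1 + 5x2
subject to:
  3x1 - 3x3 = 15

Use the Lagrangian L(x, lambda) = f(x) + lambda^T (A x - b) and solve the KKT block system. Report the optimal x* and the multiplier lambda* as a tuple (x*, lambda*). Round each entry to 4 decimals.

Form the Lagrangian:
  L(x, lambda) = (1/2) x^T Q x + c^T x + lambda^T (A x - b)
Stationarity (grad_x L = 0): Q x + c + A^T lambda = 0.
Primal feasibility: A x = b.

This gives the KKT block system:
  [ Q   A^T ] [ x     ]   [-c ]
  [ A    0  ] [ lambda ] = [ b ]

Solving the linear system:
  x*      = (2.5421, -1.243, -2.4579)
  lambda* = (-6.1121)
  f(x*)   = 46.5467

x* = (2.5421, -1.243, -2.4579), lambda* = (-6.1121)


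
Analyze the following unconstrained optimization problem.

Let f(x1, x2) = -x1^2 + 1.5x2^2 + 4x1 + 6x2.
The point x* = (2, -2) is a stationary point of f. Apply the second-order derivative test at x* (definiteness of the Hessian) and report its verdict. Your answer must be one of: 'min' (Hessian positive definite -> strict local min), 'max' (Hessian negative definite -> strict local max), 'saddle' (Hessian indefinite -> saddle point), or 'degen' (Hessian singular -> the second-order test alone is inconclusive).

Compute the Hessian H = grad^2 f:
  H = [[-2, 0], [0, 3]]
Verify stationarity: grad f(x*) = H x* + g = (0, 0).
Eigenvalues of H: -2, 3.
Eigenvalues have mixed signs, so H is indefinite -> x* is a saddle point.

saddle


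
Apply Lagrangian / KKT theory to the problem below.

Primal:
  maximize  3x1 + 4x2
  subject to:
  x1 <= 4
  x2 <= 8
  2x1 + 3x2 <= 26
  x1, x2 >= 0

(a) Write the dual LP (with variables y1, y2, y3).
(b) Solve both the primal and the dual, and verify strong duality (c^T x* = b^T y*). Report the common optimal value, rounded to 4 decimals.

The standard primal-dual pair for 'max c^T x s.t. A x <= b, x >= 0' is:
  Dual:  min b^T y  s.t.  A^T y >= c,  y >= 0.

So the dual LP is:
  minimize  4y1 + 8y2 + 26y3
  subject to:
    y1 + 2y3 >= 3
    y2 + 3y3 >= 4
    y1, y2, y3 >= 0

Solving the primal: x* = (4, 6).
  primal value c^T x* = 36.
Solving the dual: y* = (0.3333, 0, 1.3333).
  dual value b^T y* = 36.
Strong duality: c^T x* = b^T y*. Confirmed.

36


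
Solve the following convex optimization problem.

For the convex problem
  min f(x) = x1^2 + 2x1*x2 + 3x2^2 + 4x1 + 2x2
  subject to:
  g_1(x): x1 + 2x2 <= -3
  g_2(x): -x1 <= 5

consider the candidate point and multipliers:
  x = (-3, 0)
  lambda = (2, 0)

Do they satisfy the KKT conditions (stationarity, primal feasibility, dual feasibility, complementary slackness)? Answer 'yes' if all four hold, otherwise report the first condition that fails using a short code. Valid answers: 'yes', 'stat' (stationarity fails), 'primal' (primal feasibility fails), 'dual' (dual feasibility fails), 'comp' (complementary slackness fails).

Gradient of f: grad f(x) = Q x + c = (-2, -4)
Constraint values g_i(x) = a_i^T x - b_i:
  g_1((-3, 0)) = 0
  g_2((-3, 0)) = -2
Stationarity residual: grad f(x) + sum_i lambda_i a_i = (0, 0)
  -> stationarity OK
Primal feasibility (all g_i <= 0): OK
Dual feasibility (all lambda_i >= 0): OK
Complementary slackness (lambda_i * g_i(x) = 0 for all i): OK

Verdict: yes, KKT holds.

yes


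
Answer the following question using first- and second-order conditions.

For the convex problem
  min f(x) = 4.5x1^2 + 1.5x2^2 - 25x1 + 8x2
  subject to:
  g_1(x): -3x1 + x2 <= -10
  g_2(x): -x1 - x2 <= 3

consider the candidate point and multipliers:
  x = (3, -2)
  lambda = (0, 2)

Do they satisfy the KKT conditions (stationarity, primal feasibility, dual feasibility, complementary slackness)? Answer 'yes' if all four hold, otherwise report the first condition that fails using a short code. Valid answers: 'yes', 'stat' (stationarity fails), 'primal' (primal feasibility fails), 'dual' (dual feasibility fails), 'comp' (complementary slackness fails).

Gradient of f: grad f(x) = Q x + c = (2, 2)
Constraint values g_i(x) = a_i^T x - b_i:
  g_1((3, -2)) = -1
  g_2((3, -2)) = -4
Stationarity residual: grad f(x) + sum_i lambda_i a_i = (0, 0)
  -> stationarity OK
Primal feasibility (all g_i <= 0): OK
Dual feasibility (all lambda_i >= 0): OK
Complementary slackness (lambda_i * g_i(x) = 0 for all i): FAILS

Verdict: the first failing condition is complementary_slackness -> comp.

comp


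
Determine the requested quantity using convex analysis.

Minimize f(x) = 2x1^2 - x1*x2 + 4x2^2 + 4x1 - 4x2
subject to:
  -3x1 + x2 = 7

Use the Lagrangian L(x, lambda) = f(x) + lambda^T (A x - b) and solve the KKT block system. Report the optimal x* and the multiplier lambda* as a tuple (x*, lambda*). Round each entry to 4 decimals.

Form the Lagrangian:
  L(x, lambda) = (1/2) x^T Q x + c^T x + lambda^T (A x - b)
Stationarity (grad_x L = 0): Q x + c + A^T lambda = 0.
Primal feasibility: A x = b.

This gives the KKT block system:
  [ Q   A^T ] [ x     ]   [-c ]
  [ A    0  ] [ lambda ] = [ b ]

Solving the linear system:
  x*      = (-2.1857, 0.4429)
  lambda* = (-1.7286)
  f(x*)   = 0.7929

x* = (-2.1857, 0.4429), lambda* = (-1.7286)


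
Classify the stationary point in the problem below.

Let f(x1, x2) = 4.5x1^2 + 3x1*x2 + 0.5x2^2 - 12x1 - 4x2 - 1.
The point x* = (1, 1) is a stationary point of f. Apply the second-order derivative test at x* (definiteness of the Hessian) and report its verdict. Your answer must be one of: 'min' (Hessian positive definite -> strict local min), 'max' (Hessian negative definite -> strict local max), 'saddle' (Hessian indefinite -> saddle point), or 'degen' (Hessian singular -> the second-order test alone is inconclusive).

Compute the Hessian H = grad^2 f:
  H = [[9, 3], [3, 1]]
Verify stationarity: grad f(x*) = H x* + g = (0, 0).
Eigenvalues of H: 0, 10.
H has a zero eigenvalue (singular; positive semidefinite but not definite), so H is neither positive definite, negative definite, nor indefinite. The second-order test alone is inconclusive -> degen.
(Indeed, f is constant along the null direction of H through x*, so x* is not a strict local extremum.)

degen


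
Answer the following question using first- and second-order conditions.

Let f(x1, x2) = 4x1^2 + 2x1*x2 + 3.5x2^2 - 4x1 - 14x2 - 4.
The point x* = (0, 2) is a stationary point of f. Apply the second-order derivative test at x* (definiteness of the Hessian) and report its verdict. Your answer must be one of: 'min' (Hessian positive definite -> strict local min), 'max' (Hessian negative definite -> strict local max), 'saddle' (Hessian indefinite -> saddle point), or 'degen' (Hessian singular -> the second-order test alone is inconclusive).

Compute the Hessian H = grad^2 f:
  H = [[8, 2], [2, 7]]
Verify stationarity: grad f(x*) = H x* + g = (0, 0).
Eigenvalues of H: 5.4384, 9.5616.
Both eigenvalues > 0, so H is positive definite -> x* is a strict local min.

min


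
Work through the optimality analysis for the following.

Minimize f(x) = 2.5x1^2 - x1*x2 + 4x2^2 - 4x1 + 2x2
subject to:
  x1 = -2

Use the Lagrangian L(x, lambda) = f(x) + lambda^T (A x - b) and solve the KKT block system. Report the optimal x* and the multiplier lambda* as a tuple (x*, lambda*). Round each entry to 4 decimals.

Form the Lagrangian:
  L(x, lambda) = (1/2) x^T Q x + c^T x + lambda^T (A x - b)
Stationarity (grad_x L = 0): Q x + c + A^T lambda = 0.
Primal feasibility: A x = b.

This gives the KKT block system:
  [ Q   A^T ] [ x     ]   [-c ]
  [ A    0  ] [ lambda ] = [ b ]

Solving the linear system:
  x*      = (-2, -0.5)
  lambda* = (13.5)
  f(x*)   = 17

x* = (-2, -0.5), lambda* = (13.5)


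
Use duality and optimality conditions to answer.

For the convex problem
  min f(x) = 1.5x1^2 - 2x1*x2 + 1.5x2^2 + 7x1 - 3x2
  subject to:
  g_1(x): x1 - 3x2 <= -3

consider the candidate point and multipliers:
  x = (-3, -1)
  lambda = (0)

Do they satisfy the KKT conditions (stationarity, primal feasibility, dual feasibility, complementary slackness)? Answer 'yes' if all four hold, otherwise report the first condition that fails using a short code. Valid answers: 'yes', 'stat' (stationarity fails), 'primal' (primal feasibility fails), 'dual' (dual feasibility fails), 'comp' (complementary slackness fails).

Gradient of f: grad f(x) = Q x + c = (0, 0)
Constraint values g_i(x) = a_i^T x - b_i:
  g_1((-3, -1)) = 3
Stationarity residual: grad f(x) + sum_i lambda_i a_i = (0, 0)
  -> stationarity OK
Primal feasibility (all g_i <= 0): FAILS
Dual feasibility (all lambda_i >= 0): OK
Complementary slackness (lambda_i * g_i(x) = 0 for all i): OK

Verdict: the first failing condition is primal_feasibility -> primal.

primal


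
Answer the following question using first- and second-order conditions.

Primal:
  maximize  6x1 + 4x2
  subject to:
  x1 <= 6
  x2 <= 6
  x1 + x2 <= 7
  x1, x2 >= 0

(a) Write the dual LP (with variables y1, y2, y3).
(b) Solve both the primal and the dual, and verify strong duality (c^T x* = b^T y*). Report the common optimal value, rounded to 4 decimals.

The standard primal-dual pair for 'max c^T x s.t. A x <= b, x >= 0' is:
  Dual:  min b^T y  s.t.  A^T y >= c,  y >= 0.

So the dual LP is:
  minimize  6y1 + 6y2 + 7y3
  subject to:
    y1 + y3 >= 6
    y2 + y3 >= 4
    y1, y2, y3 >= 0

Solving the primal: x* = (6, 1).
  primal value c^T x* = 40.
Solving the dual: y* = (2, 0, 4).
  dual value b^T y* = 40.
Strong duality: c^T x* = b^T y*. Confirmed.

40


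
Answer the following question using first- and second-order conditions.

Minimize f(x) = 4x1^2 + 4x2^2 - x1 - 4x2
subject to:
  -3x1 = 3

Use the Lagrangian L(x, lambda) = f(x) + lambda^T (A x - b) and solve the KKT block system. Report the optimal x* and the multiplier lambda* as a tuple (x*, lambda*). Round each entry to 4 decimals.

Form the Lagrangian:
  L(x, lambda) = (1/2) x^T Q x + c^T x + lambda^T (A x - b)
Stationarity (grad_x L = 0): Q x + c + A^T lambda = 0.
Primal feasibility: A x = b.

This gives the KKT block system:
  [ Q   A^T ] [ x     ]   [-c ]
  [ A    0  ] [ lambda ] = [ b ]

Solving the linear system:
  x*      = (-1, 0.5)
  lambda* = (-3)
  f(x*)   = 4

x* = (-1, 0.5), lambda* = (-3)


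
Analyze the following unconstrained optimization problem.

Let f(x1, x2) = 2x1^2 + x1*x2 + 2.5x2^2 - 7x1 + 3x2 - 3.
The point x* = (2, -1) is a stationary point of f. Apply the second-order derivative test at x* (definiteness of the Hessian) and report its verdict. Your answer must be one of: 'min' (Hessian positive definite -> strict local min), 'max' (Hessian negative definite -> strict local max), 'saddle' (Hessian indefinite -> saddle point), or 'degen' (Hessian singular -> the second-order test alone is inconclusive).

Compute the Hessian H = grad^2 f:
  H = [[4, 1], [1, 5]]
Verify stationarity: grad f(x*) = H x* + g = (0, 0).
Eigenvalues of H: 3.382, 5.618.
Both eigenvalues > 0, so H is positive definite -> x* is a strict local min.

min


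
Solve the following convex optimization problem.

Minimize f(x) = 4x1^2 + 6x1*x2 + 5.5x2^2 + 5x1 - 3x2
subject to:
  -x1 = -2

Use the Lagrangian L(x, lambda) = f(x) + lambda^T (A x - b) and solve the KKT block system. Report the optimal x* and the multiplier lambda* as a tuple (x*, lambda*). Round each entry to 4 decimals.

Form the Lagrangian:
  L(x, lambda) = (1/2) x^T Q x + c^T x + lambda^T (A x - b)
Stationarity (grad_x L = 0): Q x + c + A^T lambda = 0.
Primal feasibility: A x = b.

This gives the KKT block system:
  [ Q   A^T ] [ x     ]   [-c ]
  [ A    0  ] [ lambda ] = [ b ]

Solving the linear system:
  x*      = (2, -0.8182)
  lambda* = (16.0909)
  f(x*)   = 22.3182

x* = (2, -0.8182), lambda* = (16.0909)


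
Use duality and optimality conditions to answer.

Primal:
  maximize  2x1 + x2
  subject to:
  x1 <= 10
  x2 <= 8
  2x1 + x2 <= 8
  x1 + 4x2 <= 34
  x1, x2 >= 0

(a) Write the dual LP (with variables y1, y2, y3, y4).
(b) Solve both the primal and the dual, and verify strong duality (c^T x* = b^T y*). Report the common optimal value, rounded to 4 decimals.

The standard primal-dual pair for 'max c^T x s.t. A x <= b, x >= 0' is:
  Dual:  min b^T y  s.t.  A^T y >= c,  y >= 0.

So the dual LP is:
  minimize  10y1 + 8y2 + 8y3 + 34y4
  subject to:
    y1 + 2y3 + y4 >= 2
    y2 + y3 + 4y4 >= 1
    y1, y2, y3, y4 >= 0

Solving the primal: x* = (0, 8).
  primal value c^T x* = 8.
Solving the dual: y* = (0, 0, 1, 0).
  dual value b^T y* = 8.
Strong duality: c^T x* = b^T y*. Confirmed.

8


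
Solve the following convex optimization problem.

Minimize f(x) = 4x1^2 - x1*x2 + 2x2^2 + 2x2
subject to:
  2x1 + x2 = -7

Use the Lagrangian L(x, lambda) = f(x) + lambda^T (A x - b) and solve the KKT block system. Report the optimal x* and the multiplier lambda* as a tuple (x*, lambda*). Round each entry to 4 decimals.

Form the Lagrangian:
  L(x, lambda) = (1/2) x^T Q x + c^T x + lambda^T (A x - b)
Stationarity (grad_x L = 0): Q x + c + A^T lambda = 0.
Primal feasibility: A x = b.

This gives the KKT block system:
  [ Q   A^T ] [ x     ]   [-c ]
  [ A    0  ] [ lambda ] = [ b ]

Solving the linear system:
  x*      = (-2.1071, -2.7857)
  lambda* = (7.0357)
  f(x*)   = 21.8393

x* = (-2.1071, -2.7857), lambda* = (7.0357)


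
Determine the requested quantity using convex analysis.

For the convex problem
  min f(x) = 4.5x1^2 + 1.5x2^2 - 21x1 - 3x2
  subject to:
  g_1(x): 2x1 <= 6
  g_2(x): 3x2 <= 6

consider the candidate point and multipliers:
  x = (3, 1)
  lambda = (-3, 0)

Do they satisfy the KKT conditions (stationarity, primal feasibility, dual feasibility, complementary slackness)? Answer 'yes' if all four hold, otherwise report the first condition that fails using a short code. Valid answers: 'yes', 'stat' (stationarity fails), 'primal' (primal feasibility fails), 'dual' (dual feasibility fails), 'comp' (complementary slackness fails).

Gradient of f: grad f(x) = Q x + c = (6, 0)
Constraint values g_i(x) = a_i^T x - b_i:
  g_1((3, 1)) = 0
  g_2((3, 1)) = -3
Stationarity residual: grad f(x) + sum_i lambda_i a_i = (0, 0)
  -> stationarity OK
Primal feasibility (all g_i <= 0): OK
Dual feasibility (all lambda_i >= 0): FAILS
Complementary slackness (lambda_i * g_i(x) = 0 for all i): OK

Verdict: the first failing condition is dual_feasibility -> dual.

dual


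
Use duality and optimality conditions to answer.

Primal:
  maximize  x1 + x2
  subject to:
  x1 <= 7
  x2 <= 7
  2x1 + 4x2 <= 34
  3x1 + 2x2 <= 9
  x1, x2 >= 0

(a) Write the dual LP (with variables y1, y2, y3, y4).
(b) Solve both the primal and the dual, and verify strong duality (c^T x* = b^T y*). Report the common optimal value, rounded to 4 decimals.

The standard primal-dual pair for 'max c^T x s.t. A x <= b, x >= 0' is:
  Dual:  min b^T y  s.t.  A^T y >= c,  y >= 0.

So the dual LP is:
  minimize  7y1 + 7y2 + 34y3 + 9y4
  subject to:
    y1 + 2y3 + 3y4 >= 1
    y2 + 4y3 + 2y4 >= 1
    y1, y2, y3, y4 >= 0

Solving the primal: x* = (0, 4.5).
  primal value c^T x* = 4.5.
Solving the dual: y* = (0, 0, 0, 0.5).
  dual value b^T y* = 4.5.
Strong duality: c^T x* = b^T y*. Confirmed.

4.5


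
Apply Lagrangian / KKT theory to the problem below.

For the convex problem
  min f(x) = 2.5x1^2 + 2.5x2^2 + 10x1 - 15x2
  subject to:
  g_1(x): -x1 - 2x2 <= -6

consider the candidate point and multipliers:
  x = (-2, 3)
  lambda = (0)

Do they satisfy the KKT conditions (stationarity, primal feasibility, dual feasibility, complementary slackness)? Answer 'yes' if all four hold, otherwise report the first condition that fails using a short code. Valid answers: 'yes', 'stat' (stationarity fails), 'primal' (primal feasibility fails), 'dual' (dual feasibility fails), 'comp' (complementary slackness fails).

Gradient of f: grad f(x) = Q x + c = (0, 0)
Constraint values g_i(x) = a_i^T x - b_i:
  g_1((-2, 3)) = 2
Stationarity residual: grad f(x) + sum_i lambda_i a_i = (0, 0)
  -> stationarity OK
Primal feasibility (all g_i <= 0): FAILS
Dual feasibility (all lambda_i >= 0): OK
Complementary slackness (lambda_i * g_i(x) = 0 for all i): OK

Verdict: the first failing condition is primal_feasibility -> primal.

primal


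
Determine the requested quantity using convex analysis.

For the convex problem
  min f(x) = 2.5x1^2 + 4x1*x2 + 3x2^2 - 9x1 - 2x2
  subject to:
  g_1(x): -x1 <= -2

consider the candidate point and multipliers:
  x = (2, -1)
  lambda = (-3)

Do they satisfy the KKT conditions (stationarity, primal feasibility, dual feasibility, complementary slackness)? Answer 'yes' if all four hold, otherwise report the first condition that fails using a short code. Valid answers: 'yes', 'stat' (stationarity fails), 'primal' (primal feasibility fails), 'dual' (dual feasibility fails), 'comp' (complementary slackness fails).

Gradient of f: grad f(x) = Q x + c = (-3, 0)
Constraint values g_i(x) = a_i^T x - b_i:
  g_1((2, -1)) = 0
Stationarity residual: grad f(x) + sum_i lambda_i a_i = (0, 0)
  -> stationarity OK
Primal feasibility (all g_i <= 0): OK
Dual feasibility (all lambda_i >= 0): FAILS
Complementary slackness (lambda_i * g_i(x) = 0 for all i): OK

Verdict: the first failing condition is dual_feasibility -> dual.

dual


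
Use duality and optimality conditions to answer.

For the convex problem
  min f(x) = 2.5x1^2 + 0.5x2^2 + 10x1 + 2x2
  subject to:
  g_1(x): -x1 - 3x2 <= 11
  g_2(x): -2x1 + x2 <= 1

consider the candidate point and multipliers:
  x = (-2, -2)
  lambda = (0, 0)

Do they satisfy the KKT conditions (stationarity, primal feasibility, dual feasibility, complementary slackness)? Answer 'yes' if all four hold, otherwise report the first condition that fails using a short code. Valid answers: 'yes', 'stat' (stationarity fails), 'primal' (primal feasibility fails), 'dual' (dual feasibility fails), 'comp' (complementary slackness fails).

Gradient of f: grad f(x) = Q x + c = (0, 0)
Constraint values g_i(x) = a_i^T x - b_i:
  g_1((-2, -2)) = -3
  g_2((-2, -2)) = 1
Stationarity residual: grad f(x) + sum_i lambda_i a_i = (0, 0)
  -> stationarity OK
Primal feasibility (all g_i <= 0): FAILS
Dual feasibility (all lambda_i >= 0): OK
Complementary slackness (lambda_i * g_i(x) = 0 for all i): OK

Verdict: the first failing condition is primal_feasibility -> primal.

primal


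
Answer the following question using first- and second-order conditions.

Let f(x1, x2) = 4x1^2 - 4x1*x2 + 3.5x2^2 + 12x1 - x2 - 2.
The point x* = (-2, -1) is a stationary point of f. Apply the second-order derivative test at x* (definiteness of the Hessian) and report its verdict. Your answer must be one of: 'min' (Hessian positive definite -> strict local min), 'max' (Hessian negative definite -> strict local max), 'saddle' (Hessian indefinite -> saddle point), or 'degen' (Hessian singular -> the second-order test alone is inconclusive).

Compute the Hessian H = grad^2 f:
  H = [[8, -4], [-4, 7]]
Verify stationarity: grad f(x*) = H x* + g = (0, 0).
Eigenvalues of H: 3.4689, 11.5311.
Both eigenvalues > 0, so H is positive definite -> x* is a strict local min.

min
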